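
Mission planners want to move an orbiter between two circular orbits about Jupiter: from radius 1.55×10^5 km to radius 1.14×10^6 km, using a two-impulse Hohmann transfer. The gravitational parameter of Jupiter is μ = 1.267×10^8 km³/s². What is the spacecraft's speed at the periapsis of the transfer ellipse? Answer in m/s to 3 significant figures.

v = 37900 m/s

The Hohmann ellipse has a_t = (r₁ + r₂)/2 = 6.475×10^5 km.
At periapsis, r = 1.550×10^5 km.
From the vis-viva equation, v = √[μ(2/r − 1/a_t)] = 37.94 km/s.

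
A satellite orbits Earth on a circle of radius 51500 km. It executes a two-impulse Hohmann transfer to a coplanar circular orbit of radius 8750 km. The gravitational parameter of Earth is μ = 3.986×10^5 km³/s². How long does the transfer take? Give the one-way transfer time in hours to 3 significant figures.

t = 7.23 hours

The Hohmann ellipse has a_t = (r₁ + r₂)/2 = 30125 km.
Half the transfer-orbit period gives t = π√(a_t³/μ) = 26020 s.
Converting: 26020 s ÷ 3600 s/hour = 7.23 hours.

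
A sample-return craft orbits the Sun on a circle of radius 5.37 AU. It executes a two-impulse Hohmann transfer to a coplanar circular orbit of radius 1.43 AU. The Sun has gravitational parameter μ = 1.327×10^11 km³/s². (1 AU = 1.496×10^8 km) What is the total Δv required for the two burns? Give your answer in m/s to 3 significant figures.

In km: r₁ = 5.37 × 1.496×10^8 = 8.03352×10^8 km; r₂ = 1.43 × 1.496×10^8 = 2.13928×10^8 km.
The Hohmann ellipse has a_t = (r₁ + r₂)/2 = 5.0864×10^8 km.
At r₁ the circular-orbit speed is v₁ = √(μ/r₁) = 12.852 km/s.
On the transfer ellipse at r₁, v² = μ(2/r − 1/a) gives v_a = √[μ(2/r₁ − 1/a_t)] = 8.3351 km/s.
First burn Δv₁ = |v_a − v₁| = 4.517 km/s.
Circular speed at r₂: v₂ = √(μ/r₂) = 24.906 km/s.
Transfer-orbit speed at r₂: v_p = √[μ(2/r₂ − 1/a_t)] = 31.300 km/s.
Second burn Δv₂ = |v₂ − v_p| = 6.394 km/s.
Δv = Δv₁ + Δv₂ = 4.517 + 6.394 = 10.91 km/s.

Δv = 10900 m/s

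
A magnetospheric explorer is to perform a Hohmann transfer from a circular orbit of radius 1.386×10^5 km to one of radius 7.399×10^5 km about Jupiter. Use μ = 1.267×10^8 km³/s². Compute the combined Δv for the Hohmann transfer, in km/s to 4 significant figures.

Δv = 14.74 km/s

Semi-major axis of the transfer orbit: a_t = (1.386×10^5 + 7.399×10^5)/2 = 4.3925×10^5 km.
At r₁ the circular-orbit speed is v₁ = √(μ/r₁) = 30.235 km/s.
On the transfer ellipse at r₁, vis-viva gives v_p = √[μ(2/r₁ − 1/a_t)] = 39.241 km/s.
First burn Δv₁ = |v_p − v₁| = 9.006 km/s.
At r₂, v₂ = √(μ/r₂) = 13.086 km/s.
Transfer-orbit speed at r₂: v_a = √[μ(2/r₂ − 1/a_t)] = 7.3507 km/s.
Second burn Δv₂ = |v₂ − v_a| = 5.735 km/s.
Δv = Δv₁ + Δv₂ = 9.006 + 5.735 = 14.74 km/s.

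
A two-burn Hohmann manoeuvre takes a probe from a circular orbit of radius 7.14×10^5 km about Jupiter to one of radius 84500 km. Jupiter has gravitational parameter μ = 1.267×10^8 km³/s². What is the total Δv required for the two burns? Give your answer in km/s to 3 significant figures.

Δv = 20.3 km/s

The Hohmann ellipse has a_t = (r₁ + r₂)/2 = 3.9925×10^5 km.
Circular speed at r₁: v₁ = √(μ/r₁) = √(1.267×10^8/7.140×10^5) = 13.321 km/s.
On the transfer ellipse at r₁, vis-viva gives v_a = √[μ(2/r₁ − 1/a_t)] = 6.1284 km/s.
First burn Δv₁ = |v_a − v₁| = 7.193 km/s.
Circular speed at r₂: v₂ = √(μ/r₂) = 38.72 km/s.
Transfer-orbit speed at r₂: v_p = √[μ(2/r₂ − 1/a_t)] = 51.78 km/s.
Second burn Δv₂ = |v₂ − v_p| = 13.06 km/s.
Total Δv = Δv₁ + Δv₂ = 20.25 km/s.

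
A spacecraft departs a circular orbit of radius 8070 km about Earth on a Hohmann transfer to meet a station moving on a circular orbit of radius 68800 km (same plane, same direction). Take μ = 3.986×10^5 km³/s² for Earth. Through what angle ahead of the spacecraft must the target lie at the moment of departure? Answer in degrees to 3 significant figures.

Transfer-ellipse semi-major axis a_t = (r₁ + r₂)/2 = (8070 + 68800)/2 = 38435 km.
Transfer time t = π√(a_t³/μ) = 37490 s.
The target's mean motion on its circular orbit is ω₂ = √(μ/r₂³) = 3.499×10^-5 rad/s.
Angle swept by the target during transfer: ω₂·t = 1.3118 rad = 75.16°.
The spacecraft traverses 180° on the transfer ellipse, so the target must lead by 180° − 75.16° = 105°.

φ = 105°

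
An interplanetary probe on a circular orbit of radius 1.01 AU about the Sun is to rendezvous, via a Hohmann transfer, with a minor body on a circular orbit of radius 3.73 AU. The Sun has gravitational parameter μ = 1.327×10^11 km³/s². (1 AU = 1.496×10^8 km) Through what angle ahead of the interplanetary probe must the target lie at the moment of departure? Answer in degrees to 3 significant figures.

φ = 88.8°

In km: r₁ = 1.01 × 1.496×10^8 = 1.51096×10^8 km; r₂ = 3.73 × 1.496×10^8 = 5.58008×10^8 km.
Semi-major axis of the transfer orbit: a_t = (1.51096×10^8 + 5.58008×10^8)/2 = 3.54552×10^8 km.
Transfer time t = π√(a_t³/μ) = 5.7575×10^7 s.
Target angular speed ω₂ = √(μ/r₂³) = 2.7636×10^-8 rad/s.
Angle swept by the target during transfer: ω₂·t = 1.59114 rad = 91.17°.
The interplanetary probe traverses 180° on the transfer ellipse, so the target must lead by 180° − 91.17° = 88.8°.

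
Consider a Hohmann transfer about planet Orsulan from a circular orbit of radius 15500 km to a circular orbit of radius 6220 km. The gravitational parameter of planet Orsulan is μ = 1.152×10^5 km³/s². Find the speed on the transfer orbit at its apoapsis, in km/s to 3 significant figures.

v = 2.06 km/s

Transfer-ellipse semi-major axis a_t = (r₁ + r₂)/2 = (15500 + 6220)/2 = 10860 km.
At apoapsis, r = 15500 km.
From the vis-viva equation, v = √[μ(2/r − 1/a_t)] = 2.063 km/s.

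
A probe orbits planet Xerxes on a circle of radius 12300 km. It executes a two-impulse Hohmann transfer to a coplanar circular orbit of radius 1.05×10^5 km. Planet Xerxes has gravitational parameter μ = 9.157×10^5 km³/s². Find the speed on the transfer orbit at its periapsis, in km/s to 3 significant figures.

Semi-major axis of the transfer orbit: a_t = (12300 + 1.050×10^5)/2 = 58650 km.
The periapsis of the transfer ellipse is at r = 12300 km.
From the vis-viva equation, v = √[μ(2/r − 1/a_t)] = 11.54 km/s.

v = 11.5 km/s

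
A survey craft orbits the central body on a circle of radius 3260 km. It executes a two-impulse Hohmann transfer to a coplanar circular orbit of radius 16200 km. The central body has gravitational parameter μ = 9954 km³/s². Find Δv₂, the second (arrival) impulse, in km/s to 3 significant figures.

The Hohmann ellipse has a_t = (r₁ + r₂)/2 = 9730 km.
On the circular orbit at r = 16200 km, v_c = √(μ/r) = 0.78387 km/s.
Vis-viva on the transfer ellipse at r = 16200 km gives v_t = √[μ(2/r − 1/a_t)] = 0.45373 km/s.
Δv₂ = |v_t − v_c| = |0.45373 − 0.78387| = 0.3301 km/s.

Δv₂ = 0.330 km/s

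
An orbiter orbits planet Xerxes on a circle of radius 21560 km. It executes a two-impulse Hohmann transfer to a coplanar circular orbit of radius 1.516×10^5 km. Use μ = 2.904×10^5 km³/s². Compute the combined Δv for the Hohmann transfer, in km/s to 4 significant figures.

Δv = 1.880 km/s

Semi-major axis of the transfer orbit: a_t = (21560 + 1.516×10^5)/2 = 86580 km.
Circular speed at r₁: v₁ = √(μ/r₁) = √(2.904×10^5/21560) = 3.6701 km/s.
Transfer-orbit speed at r₁ (vis-viva): v_p = √[μ(2/r₁ − 1/a_t)] = 4.8564 km/s.
First burn Δv₁ = |v_p − v₁| = 1.1863 km/s.
Circular speed at r₂: v₂ = √(μ/r₂) = 1.38404 km/s.
Transfer-orbit speed at r₂: v_a = √[μ(2/r₂ − 1/a_t)] = 0.690660 km/s.
Second burn Δv₂ = |v₂ − v_a| = 0.69338 km/s.
Total Δv = Δv₁ + Δv₂ = 1.880 km/s.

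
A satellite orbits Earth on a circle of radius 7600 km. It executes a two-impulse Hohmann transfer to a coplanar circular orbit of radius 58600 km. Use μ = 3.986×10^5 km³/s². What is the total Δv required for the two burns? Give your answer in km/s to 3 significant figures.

Δv = 3.75 km/s

Transfer-ellipse semi-major axis a_t = (r₁ + r₂)/2 = (7600 + 58600)/2 = 33100 km.
At r₁ the circular-orbit speed is v₁ = √(μ/r₁) = 7.242 km/s.
On the transfer ellipse at r₁, v² = μ(2/r − 1/a) gives v_p = √[μ(2/r₁ − 1/a_t)] = 9.636 km/s.
First burn Δv₁ = |v_p − v₁| = 2.394 km/s.
At r₂, v₂ = √(μ/r₂) = 2.608 km/s.
Transfer-orbit speed at r₂: v_a = √[μ(2/r₂ − 1/a_t)] = 1.250 km/s.
Second burn Δv₂ = |v₂ − v_a| = 1.358 km/s.
Δv = Δv₁ + Δv₂ = 2.394 + 1.358 = 3.752 km/s.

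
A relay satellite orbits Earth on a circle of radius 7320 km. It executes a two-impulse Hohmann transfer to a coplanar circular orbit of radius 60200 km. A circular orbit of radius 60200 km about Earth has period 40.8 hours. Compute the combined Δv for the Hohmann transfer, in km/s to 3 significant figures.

From Kepler's third law T² = 4π²r³/μ at r = 60200 km, T = 40.8 hours = 40.8 × 3600 s = 1.4688×10^5 s: μ = 4π²r³/T² = 3.99231×10^5 km³/s².
Semi-major axis of the transfer orbit: a_t = (7320 + 60200)/2 = 33760 km.
Circular speed at r₁: v₁ = √(μ/r₁) = √(3.99231×10^5/7320) = 7.385 km/s.
On the transfer ellipse at r₁, v² = μ(2/r − 1/a) gives v_p = √[μ(2/r₁ − 1/a_t)] = 9.862 km/s.
First burn Δv₁ = |v_p − v₁| = 2.477 km/s.
At r₂, v₂ = √(μ/r₂) = 2.575 km/s.
Transfer-orbit speed at r₂: v_a = √[μ(2/r₂ − 1/a_t)] = 1.199 km/s.
Second burn Δv₂ = |v₂ − v_a| = 1.376 km/s.
Δv = Δv₁ + Δv₂ = 2.477 + 1.376 = 3.853 km/s.

Δv = 3.85 km/s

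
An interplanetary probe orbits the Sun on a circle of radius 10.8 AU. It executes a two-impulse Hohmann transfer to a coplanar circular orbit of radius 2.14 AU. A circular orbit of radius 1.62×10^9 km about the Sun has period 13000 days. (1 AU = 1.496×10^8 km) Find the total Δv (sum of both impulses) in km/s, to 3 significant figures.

From Kepler's third law T² = 4π²r³/μ at r = 1.62×10^9 km, T = 13000 days = 13000 × 86400 s = 1.1232×10^9 s: μ = 4π²r³/T² = 1.33043×10^11 km³/s².
In km: r₁ = 10.8 × 1.496×10^8 = 1.61568×10^9 km; r₂ = 2.14 × 1.496×10^8 = 3.20144×10^8 km.
The Hohmann ellipse has a_t = (r₁ + r₂)/2 = 9.67912×10^8 km.
Circular speed at r₁: v₁ = √(μ/r₁) = √(1.33043×10^11/1.61568×10^9) = 9.0744 km/s.
On the transfer ellipse at r₁, vis-viva equation gives v_a = √[μ(2/r₁ − 1/a_t)] = 5.2188 km/s.
First burn Δv₁ = |v_a − v₁| = 3.856 km/s.
At r₂, v₂ = √(μ/r₂) = 20.386 km/s.
Transfer-orbit speed at r₂: v_p = √[μ(2/r₂ − 1/a_t)] = 26.338 km/s.
Second burn Δv₂ = |v₂ − v_p| = 5.952 km/s.
Δv = Δv₁ + Δv₂ = 3.856 + 5.952 = 9.808 km/s.

Δv = 9.81 km/s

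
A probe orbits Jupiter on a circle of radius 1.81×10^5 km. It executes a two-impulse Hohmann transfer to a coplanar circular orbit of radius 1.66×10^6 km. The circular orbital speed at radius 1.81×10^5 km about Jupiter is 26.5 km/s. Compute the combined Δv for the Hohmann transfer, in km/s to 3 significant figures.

From the circular-orbit relation v² = μ/r at r = 1.81×10^5 km: μ = v²r = (26.5)² × 1.81×10^5 = 1.27107×10^8 km³/s².
The Hohmann ellipse has a_t = (r₁ + r₂)/2 = 9.205×10^5 km.
Circular speed at r₁: v₁ = √(μ/r₁) = √(1.27107×10^8/1.810×10^5) = 26.500 km/s.
On the transfer ellipse at r₁, vis-viva gives v_p = √[μ(2/r₁ − 1/a_t)] = 35.587 km/s.
First burn Δv₁ = |v_p − v₁| = 9.087 km/s.
At r₂, v₂ = √(μ/r₂) = 8.750 km/s.
Transfer-orbit speed at r₂: v_a = √[μ(2/r₂ − 1/a_t)] = 3.880 km/s.
Second burn Δv₂ = |v₂ − v_a| = 4.870 km/s.
Δv = Δv₁ + Δv₂ = 9.087 + 4.870 = 13.96 km/s.

Δv = 14.0 km/s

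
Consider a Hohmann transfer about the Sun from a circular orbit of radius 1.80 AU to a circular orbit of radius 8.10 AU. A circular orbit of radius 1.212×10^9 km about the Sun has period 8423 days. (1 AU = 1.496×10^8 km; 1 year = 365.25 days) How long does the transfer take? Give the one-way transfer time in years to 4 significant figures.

t = 5.507 years

From Kepler's third law T² = 4π²r³/μ at r = 1.212×10^9 km, T = 8423 days = 8423 × 86400 s = 7.277472×10^8 s: μ = 4π²r³/T² = 1.32711×10^11 km³/s².
In km: r₁ = 1.80 × 1.496×10^8 = 2.6928×10^8 km; r₂ = 8.10 × 1.496×10^8 = 1.21176×10^9 km.
The Hohmann ellipse has a_t = (r₁ + r₂)/2 = 7.4052×10^8 km.
By Kepler's third law the transfer-orbit period is T = 2π√(a_t³/μ), so t = T/2 = 1.738×10^8 s.
Converting: 1.738×10^8 s ÷ 3.15576×10^7 s/year (365.25 × 86400) = 5.507 years.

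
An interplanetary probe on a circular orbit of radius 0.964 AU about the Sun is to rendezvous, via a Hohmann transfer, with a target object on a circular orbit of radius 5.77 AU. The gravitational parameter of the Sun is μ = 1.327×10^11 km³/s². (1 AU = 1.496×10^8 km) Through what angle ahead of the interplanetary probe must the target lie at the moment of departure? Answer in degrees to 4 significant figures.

In km: r₁ = 0.964 × 1.496×10^8 = 1.442144×10^8 km; r₂ = 5.77 × 1.496×10^8 = 8.63192×10^8 km.
Transfer-ellipse semi-major axis a_t = (r₁ + r₂)/2 = (1.442144×10^8 + 8.63192×10^8)/2 = 5.037032×10^8 km.
The half-period of the transfer ellipse is t = π√(a_t³/μ) = 9.7494×10^7 s.
Target angular speed ω₂ = √(μ/r₂³) = 1.4364×10^-8 rad/s.
Angle swept by the target during transfer: ω₂·t = 1.4004 rad = 80.24°.
Arrival is 180° from departure on the ellipse, so φ = 180° − 80.24° = 99.76°.

φ = 99.76°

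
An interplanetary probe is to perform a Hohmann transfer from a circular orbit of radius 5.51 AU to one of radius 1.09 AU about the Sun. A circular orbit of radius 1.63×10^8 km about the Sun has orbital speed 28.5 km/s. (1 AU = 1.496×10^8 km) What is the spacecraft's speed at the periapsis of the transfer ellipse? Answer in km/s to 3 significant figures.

From the circular-orbit relation v² = μ/r at r = 1.63×10^8 km: μ = v²r = (28.5)² × 1.63×10^8 = 1.32397×10^11 km³/s².
In km: r₁ = 5.51 × 1.496×10^8 = 8.24296×10^8 km; r₂ = 1.09 × 1.496×10^8 = 1.63064×10^8 km.
Transfer-ellipse semi-major axis a_t = (r₁ + r₂)/2 = (8.24296×10^8 + 1.63064×10^8)/2 = 4.9368×10^8 km.
The periapsis of the transfer ellipse is at r = 1.63064×10^8 km.
From the vis-viva equation, v = √[μ(2/r − 1/a_t)] = 36.82 km/s.

v = 36.8 km/s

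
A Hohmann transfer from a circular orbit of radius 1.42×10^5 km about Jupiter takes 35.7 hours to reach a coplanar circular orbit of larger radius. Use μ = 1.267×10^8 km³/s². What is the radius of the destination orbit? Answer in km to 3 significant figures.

r₂ = 1.05×10^6 km

Transfer time t = 35.7 hours = 1.2852×10^5 s, and t = π√(a_t³/μ).
So a_t = (μ t²/π²)^(1/3) = (1.267×10^8 × (1.2852×10^5)² / π²)^(1/3) = 5.9631×10^5 km.
Since a_t = (r₁ + r₂)/2, r₂ = 2a_t − r₁ = 2×5.9631×10^5 − 1.420×10^5 = 1.05062×10^6 km.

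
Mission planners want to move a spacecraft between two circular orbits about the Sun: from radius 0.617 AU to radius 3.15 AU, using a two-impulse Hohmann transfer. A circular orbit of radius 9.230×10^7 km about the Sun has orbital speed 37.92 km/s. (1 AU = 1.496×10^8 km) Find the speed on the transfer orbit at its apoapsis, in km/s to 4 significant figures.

v = 9.605 km/s

From the circular-orbit relation v² = μ/r at r = 9.230×10^7 km: μ = v²r = (37.92)² × 9.230×10^7 = 1.32721×10^11 km³/s².
In km: r₁ = 0.617 × 1.496×10^8 = 9.23032×10^7 km; r₂ = 3.15 × 1.496×10^8 = 4.7124×10^8 km.
Transfer-ellipse semi-major axis a_t = (r₁ + r₂)/2 = (9.23032×10^7 + 4.7124×10^8)/2 = 2.817716×10^8 km.
At apoapsis, r = 4.7124×10^8 km.
Vis-viva: v = √[μ(2/r − 1/a_t)] = √[1.32721×10^11 × (2/4.7124×10^8 − 1/2.817716×10^8)] = 9.605 km/s.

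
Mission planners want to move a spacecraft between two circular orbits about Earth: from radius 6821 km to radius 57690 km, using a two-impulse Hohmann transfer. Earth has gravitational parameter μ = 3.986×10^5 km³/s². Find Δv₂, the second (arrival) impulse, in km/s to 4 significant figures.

Δv₂ = 1.420 km/s

Semi-major axis of the transfer orbit: a_t = (6821 + 57690)/2 = 32255.5 km.
Circular speed at r = 57690 km: v_c = √(μ/r) = 2.629 km/s.
Vis-viva on the transfer ellipse at r = 57690 km gives v_t = √[μ(2/r − 1/a_t)] = 1.209 km/s.
Δv₂ = |v_t − v_c| = |1.209 − 2.629| = 1.420 km/s.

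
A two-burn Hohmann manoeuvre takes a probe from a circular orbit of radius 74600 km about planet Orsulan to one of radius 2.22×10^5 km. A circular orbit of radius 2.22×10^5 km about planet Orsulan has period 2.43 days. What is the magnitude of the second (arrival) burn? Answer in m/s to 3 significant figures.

From Kepler's third law T² = 4π²r³/μ at r = 2.22×10^5 km, T = 2.43 days = 2.43 × 86400 s = 2.09952×10^5 s: μ = 4π²r³/T² = 9.79893×10^6 km³/s².
The Hohmann ellipse has a_t = (r₁ + r₂)/2 = 1.483×10^5 km.
Circular speed at r = 2.220×10^5 km: v_c = √(μ/r) = 6.644 km/s.
Vis-viva on the transfer ellipse at r = 2.220×10^5 km gives v_t = √[μ(2/r − 1/a_t)] = 4.712 km/s.
Δv₂ = |v_t − v_c| = |4.712 − 6.644| = 1.932 km/s.

Δv₂ = 1930 m/s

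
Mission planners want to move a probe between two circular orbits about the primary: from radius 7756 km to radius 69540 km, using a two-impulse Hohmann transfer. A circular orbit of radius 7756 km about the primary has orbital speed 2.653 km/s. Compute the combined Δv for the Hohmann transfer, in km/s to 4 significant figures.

Δv = 1.395 km/s

From the circular-orbit relation v² = μ/r at r = 7756 km: μ = v²r = (2.653)² × 7756 = 54589.9 km³/s².
Semi-major axis of the transfer orbit: a_t = (7756 + 69540)/2 = 38648 km.
Circular speed at r₁: v₁ = √(μ/r₁) = √(54589.9/7756) = 2.6530 km/s.
Transfer-orbit speed at r₁ (v² = μ(2/r − 1/a)): v_p = √[μ(2/r₁ − 1/a_t)] = 3.5587 km/s.
First burn Δv₁ = |v_p − v₁| = 0.9057 km/s.
At r₂, v₂ = √(μ/r₂) = 0.8860 km/s.
Transfer-orbit speed at r₂: v_a = √[μ(2/r₂ − 1/a_t)] = 0.3969 km/s.
Second burn Δv₂ = |v₂ − v_a| = 0.4891 km/s.
Δv = Δv₁ + Δv₂ = 0.9057 + 0.4891 = 1.395 km/s.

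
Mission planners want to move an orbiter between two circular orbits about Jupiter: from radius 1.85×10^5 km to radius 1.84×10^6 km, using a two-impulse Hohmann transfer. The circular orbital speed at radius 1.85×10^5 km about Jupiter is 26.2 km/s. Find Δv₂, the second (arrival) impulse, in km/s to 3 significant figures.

From the circular-orbit relation v² = μ/r at r = 1.85×10^5 km: μ = v²r = (26.2)² × 1.85×10^5 = 1.26991×10^8 km³/s².
Transfer-ellipse semi-major axis a_t = (r₁ + r₂)/2 = (1.850×10^5 + 1.840×10^6)/2 = 1.0125×10^6 km.
On the circular orbit at r = 1.840×10^6 km, v_c = √(μ/r) = 8.308 km/s.
Transfer-orbit speed at the same r (vis-viva, a = a_t): v_t = √[μ(2/r − 1/a_t)] = 3.551 km/s.
Δv₂ = |v_t − v_c| = |3.551 − 8.308| = 4.757 km/s.

Δv₂ = 4.76 km/s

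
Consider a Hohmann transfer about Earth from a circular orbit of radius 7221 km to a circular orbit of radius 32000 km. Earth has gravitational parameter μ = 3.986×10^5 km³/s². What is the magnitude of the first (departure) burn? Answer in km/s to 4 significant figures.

Δv₁ = 2.061 km/s

The Hohmann ellipse has a_t = (r₁ + r₂)/2 = 19610.5 km.
On the circular orbit at r = 7221 km, v_c = √(μ/r) = 7.430 km/s.
Transfer-orbit speed at the same r (vis-viva, a = a_t): v_t = √[μ(2/r − 1/a_t)] = 9.491 km/s.
Δv₁ = |v_t − v_c| = |9.491 − 7.430| = 2.061 km/s.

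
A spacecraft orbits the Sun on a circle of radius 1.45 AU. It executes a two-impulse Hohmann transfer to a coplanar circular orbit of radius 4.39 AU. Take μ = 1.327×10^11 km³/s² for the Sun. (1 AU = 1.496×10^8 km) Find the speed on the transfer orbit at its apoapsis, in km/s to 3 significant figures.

v = 10.0 km/s

In km: r₁ = 1.45 × 1.496×10^8 = 2.1692×10^8 km; r₂ = 4.39 × 1.496×10^8 = 6.56744×10^8 km.
The Hohmann ellipse has a_t = (r₁ + r₂)/2 = 4.36832×10^8 km.
At apoapsis, r = 6.56744×10^8 km.
Applying v² = μ(2/r − 1/a_t): v = 10.02 km/s.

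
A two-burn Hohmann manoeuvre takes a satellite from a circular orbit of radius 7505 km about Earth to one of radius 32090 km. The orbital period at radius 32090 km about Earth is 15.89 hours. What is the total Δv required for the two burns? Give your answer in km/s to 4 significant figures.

Δv = 3.345 km/s

From Kepler's third law T² = 4π²r³/μ at r = 32090 km, T = 15.89 hours = 15.89 × 3600 s = 57204 s: μ = 4π²r³/T² = 3.98672×10^5 km³/s².
Transfer-ellipse semi-major axis a_t = (r₁ + r₂)/2 = (7505 + 32090)/2 = 19797.5 km.
At r₁ the circular-orbit speed is v₁ = √(μ/r₁) = 7.2884 km/s.
On the transfer ellipse at r₁, vis-viva gives v_p = √[μ(2/r₁ − 1/a_t)] = 9.2792 km/s.
First burn Δv₁ = |v_p − v₁| = 1.9908 km/s.
Circular speed at r₂: v₂ = √(μ/r₂) = 3.5247 km/s.
Transfer-orbit speed at r₂: v_a = √[μ(2/r₂ − 1/a_t)] = 2.1702 km/s.
Second burn Δv₂ = |v₂ − v_a| = 1.3545 km/s.
Total Δv = Δv₁ + Δv₂ = 3.345 km/s.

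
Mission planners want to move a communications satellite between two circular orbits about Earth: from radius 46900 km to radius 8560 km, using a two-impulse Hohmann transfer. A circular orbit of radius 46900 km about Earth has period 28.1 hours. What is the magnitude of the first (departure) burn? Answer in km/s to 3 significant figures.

Δv₁ = 1.29 km/s

From Kepler's third law T² = 4π²r³/μ at r = 46900 km, T = 28.1 hours = 28.1 × 3600 s = 1.0116×10^5 s: μ = 4π²r³/T² = 3.97979×10^5 km³/s².
The Hohmann ellipse has a_t = (r₁ + r₂)/2 = 27730 km.
Circular speed at r = 46900 km: v_c = √(μ/r) = 2.913 km/s.
Transfer-orbit speed at the same r (vis-viva, a = a_t): v_t = √[μ(2/r − 1/a_t)] = 1.618 km/s.
Δv₁ = |v_t − v_c| = |1.618 − 2.913| = 1.295 km/s.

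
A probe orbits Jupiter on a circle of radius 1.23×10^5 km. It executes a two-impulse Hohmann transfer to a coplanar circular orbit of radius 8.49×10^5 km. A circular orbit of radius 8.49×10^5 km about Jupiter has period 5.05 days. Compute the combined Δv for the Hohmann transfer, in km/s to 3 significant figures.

From Kepler's third law T² = 4π²r³/μ at r = 8.49×10^5 km, T = 5.05 days = 5.05 × 86400 s = 4.3632×10^5 s: μ = 4π²r³/T² = 1.26903×10^8 km³/s².
Transfer-ellipse semi-major axis a_t = (r₁ + r₂)/2 = (1.230×10^5 + 8.490×10^5)/2 = 4.860×10^5 km.
At r₁ the circular-orbit speed is v₁ = √(μ/r₁) = 32.121 km/s.
On the transfer ellipse at r₁, vis-viva equation gives v_p = √[μ(2/r₁ − 1/a_t)] = 42.454 km/s.
First burn Δv₁ = |v_p − v₁| = 10.333 km/s.
At r₂, v₂ = √(μ/r₂) = 12.226 km/s.
Transfer-orbit speed at r₂: v_a = √[μ(2/r₂ − 1/a_t)] = 6.1506 km/s.
Second burn Δv₂ = |v₂ − v_a| = 6.0754 km/s.
Total Δv = Δv₁ + Δv₂ = 16.41 km/s.

Δv = 16.4 km/s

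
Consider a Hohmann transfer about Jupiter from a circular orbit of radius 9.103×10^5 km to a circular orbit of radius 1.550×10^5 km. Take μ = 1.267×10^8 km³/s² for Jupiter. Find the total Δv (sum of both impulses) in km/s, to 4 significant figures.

The Hohmann ellipse has a_t = (r₁ + r₂)/2 = 5.3265×10^5 km.
Circular speed at r₁: v₁ = √(μ/r₁) = √(1.267×10^8/9.103×10^5) = 11.798 km/s.
On the transfer ellipse at r₁, v² = μ(2/r − 1/a) gives v_a = √[μ(2/r₁ − 1/a_t)] = 6.3642 km/s.
First burn Δv₁ = |v_a − v₁| = 5.434 km/s.
Circular speed at r₂: v₂ = √(μ/r₂) = 28.5905 km/s.
Transfer-orbit speed at r₂: v_p = √[μ(2/r₂ − 1/a_t)] = 37.3761 km/s.
Second burn Δv₂ = |v₂ − v_p| = 8.786 km/s.
Total Δv = Δv₁ + Δv₂ = 14.22 km/s.

Δv = 14.22 km/s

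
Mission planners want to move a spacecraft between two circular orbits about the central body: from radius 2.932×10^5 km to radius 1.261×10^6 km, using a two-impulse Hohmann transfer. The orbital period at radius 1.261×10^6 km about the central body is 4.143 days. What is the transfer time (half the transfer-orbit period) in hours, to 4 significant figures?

t = 24.05 hours

From Kepler's third law T² = 4π²r³/μ at r = 1.261×10^6 km, T = 4.143 days = 4.143 × 86400 s = 3.579552×10^5 s: μ = 4π²r³/T² = 6.17800×10^8 km³/s².
The Hohmann ellipse has a_t = (r₁ + r₂)/2 = 7.771×10^5 km.
By Kepler's third law the transfer-orbit period is T = 2π√(a_t³/μ), so t = T/2 = 86580 s.
Converting: 86580 s ÷ 3600 s/hour = 24.05 hours.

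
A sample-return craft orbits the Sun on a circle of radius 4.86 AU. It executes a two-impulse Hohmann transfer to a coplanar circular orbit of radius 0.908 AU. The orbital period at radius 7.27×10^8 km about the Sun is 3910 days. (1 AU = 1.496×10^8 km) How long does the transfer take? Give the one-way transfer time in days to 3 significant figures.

t = 894 days

From Kepler's third law T² = 4π²r³/μ at r = 7.27×10^8 km, T = 3910 days = 3910 × 86400 s = 3.37824×10^8 s: μ = 4π²r³/T² = 1.32917×10^11 km³/s².
In km: r₁ = 4.86 × 1.496×10^8 = 7.27056×10^8 km; r₂ = 0.908 × 1.496×10^8 = 1.358368×10^8 km.
Transfer-ellipse semi-major axis a_t = (r₁ + r₂)/2 = (7.27056×10^8 + 1.358368×10^8)/2 = 4.314464×10^8 km.
Transfer time t = π√(a_t³/μ) = π√((4.314464×10^8)³ / 1.32917×10^11) = 7.722×10^7 s.
Converting: 7.722×10^7 s ÷ 86400 s/day = 894 days.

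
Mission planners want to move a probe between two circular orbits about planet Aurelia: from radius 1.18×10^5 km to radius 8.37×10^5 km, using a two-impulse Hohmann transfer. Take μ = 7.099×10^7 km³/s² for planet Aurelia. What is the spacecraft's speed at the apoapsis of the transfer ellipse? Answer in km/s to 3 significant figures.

Transfer-ellipse semi-major axis a_t = (r₁ + r₂)/2 = (1.180×10^5 + 8.370×10^5)/2 = 4.775×10^5 km.
The apoapsis of the transfer ellipse is at r = 8.370×10^5 km.
Applying v² = μ(2/r − 1/a_t): v = 4.578 km/s.

v = 4.58 km/s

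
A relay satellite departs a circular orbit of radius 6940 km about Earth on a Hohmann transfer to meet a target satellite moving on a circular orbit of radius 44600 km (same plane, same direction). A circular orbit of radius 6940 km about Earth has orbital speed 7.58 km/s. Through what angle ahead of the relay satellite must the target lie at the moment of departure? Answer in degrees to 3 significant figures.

From the circular-orbit relation v² = μ/r at r = 6940 km: μ = v²r = (7.58)² × 6940 = 3.98747×10^5 km³/s².
Transfer-ellipse semi-major axis a_t = (r₁ + r₂)/2 = (6940 + 44600)/2 = 25770 km.
Transfer time t = π√(a_t³/μ) = 20581 s.
Target angular speed ω₂ = √(μ/r₂³) = 6.7042×10^-5 rad/s.
Angle swept by the target during transfer: ω₂·t = 1.3798 rad = 79.06°.
The relay satellite traverses 180° on the transfer ellipse, so the target must lead by 180° − 79.06° = 101°.

φ = 101°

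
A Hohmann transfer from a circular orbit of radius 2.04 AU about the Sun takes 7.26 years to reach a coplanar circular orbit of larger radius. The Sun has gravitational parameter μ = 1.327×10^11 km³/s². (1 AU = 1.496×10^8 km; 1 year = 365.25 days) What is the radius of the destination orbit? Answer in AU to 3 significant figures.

In km: r₁ = 2.04 × 1.496×10^8 = 3.05184×10^8 km.
Transfer time t = 7.26 years × 365.25 × 86400 s = 2.29108176×10^8 s, and t = π√(a_t³/μ).
So a_t = (μ t²/π²)^(1/3) = (1.327×10^11 × (2.29108176×10^8)² / π²)^(1/3) = 8.9033×10^8 km.
Since a_t = (r₁ + r₂)/2, r₂ = 2a_t − r₁ = 2×8.9033×10^8 − 3.05184×10^8 = 1.475476×10^9 km.
In AU: r₂ = 1.475476×10^9 / 1.496×10^8 = 9.86 AU.

r₂ = 9.86 AU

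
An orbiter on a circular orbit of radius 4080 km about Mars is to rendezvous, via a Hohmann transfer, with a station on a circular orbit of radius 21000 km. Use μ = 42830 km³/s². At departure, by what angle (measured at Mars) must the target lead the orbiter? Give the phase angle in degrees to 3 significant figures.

Semi-major axis of the transfer orbit: a_t = (4080 + 21000)/2 = 12540 km.
The half-period of the transfer ellipse is t = π√(a_t³/μ) = 21317 s.
Target angular speed ω₂ = √(μ/r₂³) = 6.8006×10^-5 rad/s.
Angle swept by the target during transfer: ω₂·t = 1.4497 rad = 83.06°.
The orbiter traverses 180° on the transfer ellipse, so the target must lead by 180° − 83.06° = 96.9°.

φ = 96.9°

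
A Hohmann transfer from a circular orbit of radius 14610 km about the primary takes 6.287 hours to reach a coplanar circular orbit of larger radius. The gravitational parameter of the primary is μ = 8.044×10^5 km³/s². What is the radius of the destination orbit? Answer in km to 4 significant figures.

r₂ = 54770 km

Transfer time t = 6.287 hours = 22633.2 s, and t = π√(a_t³/μ).
So a_t = (μ t²/π²)^(1/3) = (8.044×10^5 × (22633.2)² / π²)^(1/3) = 34691 km.
Since a_t = (r₁ + r₂)/2, r₂ = 2a_t − r₁ = 2×34691 − 14610 = 54772 km.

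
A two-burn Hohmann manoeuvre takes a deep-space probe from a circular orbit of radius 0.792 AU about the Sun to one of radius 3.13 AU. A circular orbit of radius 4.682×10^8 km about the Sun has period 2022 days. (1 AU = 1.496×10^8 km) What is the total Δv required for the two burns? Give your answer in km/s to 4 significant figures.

Δv = 14.95 km/s

From Kepler's third law T² = 4π²r³/μ at r = 4.682×10^8 km, T = 2022 days = 2022 × 86400 s = 1.747008×10^8 s: μ = 4π²r³/T² = 1.32759×10^11 km³/s².
In km: r₁ = 0.792 × 1.496×10^8 = 1.184832×10^8 km; r₂ = 3.13 × 1.496×10^8 = 4.68248×10^8 km.
The Hohmann ellipse has a_t = (r₁ + r₂)/2 = 2.933656×10^8 km.
Circular speed at r₁: v₁ = √(μ/r₁) = √(1.32759×10^11/1.184832×10^8) = 33.474 km/s.
On the transfer ellipse at r₁, vis-viva equation gives v_p = √[μ(2/r₁ − 1/a_t)] = 42.290 km/s.
First burn Δv₁ = |v_p − v₁| = 8.816 km/s.
Circular speed at r₂: v₂ = √(μ/r₂) = 16.838 km/s.
Transfer-orbit speed at r₂: v_a = √[μ(2/r₂ − 1/a_t)] = 10.701 km/s.
Second burn Δv₂ = |v₂ − v_a| = 6.137 km/s.
Total Δv = Δv₁ + Δv₂ = 14.95 km/s.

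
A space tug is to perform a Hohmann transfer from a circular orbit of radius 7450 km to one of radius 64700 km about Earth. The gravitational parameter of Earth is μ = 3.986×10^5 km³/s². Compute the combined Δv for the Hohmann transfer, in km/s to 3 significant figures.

Δv = 3.84 km/s

Transfer-ellipse semi-major axis a_t = (r₁ + r₂)/2 = (7450 + 64700)/2 = 36075 km.
At r₁ the circular-orbit speed is v₁ = √(μ/r₁) = 7.315 km/s.
Transfer-orbit speed at r₁ (vis-viva equation): v_p = √[μ(2/r₁ − 1/a_t)] = 9.796 km/s.
First burn Δv₁ = |v_p − v₁| = 2.481 km/s.
At r₂, v₂ = √(μ/r₂) = 2.482 km/s.
Transfer-orbit speed at r₂: v_a = √[μ(2/r₂ − 1/a_t)] = 1.128 km/s.
Second burn Δv₂ = |v₂ − v_a| = 1.354 km/s.
Δv = Δv₁ + Δv₂ = 2.481 + 1.354 = 3.835 km/s.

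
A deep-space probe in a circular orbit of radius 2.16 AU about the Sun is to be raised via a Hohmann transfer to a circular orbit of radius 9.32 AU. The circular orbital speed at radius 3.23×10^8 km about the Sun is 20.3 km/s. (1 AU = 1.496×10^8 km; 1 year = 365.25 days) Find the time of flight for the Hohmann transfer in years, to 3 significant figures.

t = 6.87 years

From the circular-orbit relation v² = μ/r at r = 3.23×10^8 km: μ = v²r = (20.3)² × 3.23×10^8 = 1.33105×10^11 km³/s².
In km: r₁ = 2.16 × 1.496×10^8 = 3.23136×10^8 km; r₂ = 9.32 × 1.496×10^8 = 1.394272×10^9 km.
The Hohmann ellipse has a_t = (r₁ + r₂)/2 = 8.58704×10^8 km.
By Kepler's third law the transfer-orbit period is T = 2π√(a_t³/μ), so t = T/2 = 2.167×10^8 s.
Converting: 2.167×10^8 s ÷ 3.15576×10^7 s/year (365.25 × 86400) = 6.87 years.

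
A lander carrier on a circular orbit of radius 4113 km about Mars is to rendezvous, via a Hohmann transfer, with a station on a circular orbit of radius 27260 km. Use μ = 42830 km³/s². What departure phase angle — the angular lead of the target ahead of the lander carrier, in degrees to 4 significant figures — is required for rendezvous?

Transfer-ellipse semi-major axis a_t = (r₁ + r₂)/2 = (4113 + 27260)/2 = 15686.5 km.
The half-period of the transfer ellipse is t = π√(a_t³/μ) = 29823.93 s.
Target angular speed ω₂ = √(μ/r₂³) = 4.598173×10^-5 rad/s.
Angle swept by the target during transfer: ω₂·t = 1.37136 rad = 78.57°.
The lander carrier traverses 180° on the transfer ellipse, so the target must lead by 180° − 78.57° = 101.4°.

φ = 101.4°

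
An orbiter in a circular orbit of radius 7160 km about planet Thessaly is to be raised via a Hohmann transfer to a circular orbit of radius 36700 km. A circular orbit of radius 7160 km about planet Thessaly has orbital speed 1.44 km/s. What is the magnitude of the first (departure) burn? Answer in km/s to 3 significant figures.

From the circular-orbit relation v² = μ/r at r = 7160 km: μ = v²r = (1.44)² × 7160 = 14847.0 km³/s².
Semi-major axis of the transfer orbit: a_t = (7160 + 36700)/2 = 21930 km.
Circular speed at r = 7160 km: v_c = √(μ/r) = 1.4400 km/s.
Vis-viva on the transfer ellipse at r = 7160 km gives v_t = √[μ(2/r − 1/a_t)] = 1.8628 km/s.
Δv₁ = |v_t − v_c| = |1.8628 − 1.4400| = 0.4228 km/s.

Δv₁ = 0.423 km/s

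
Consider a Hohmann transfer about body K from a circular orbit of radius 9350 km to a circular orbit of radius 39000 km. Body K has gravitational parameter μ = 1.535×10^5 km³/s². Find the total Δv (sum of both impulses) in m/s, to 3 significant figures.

Δv = 1840 m/s

Semi-major axis of the transfer orbit: a_t = (9350 + 39000)/2 = 24175 km.
At r₁ the circular-orbit speed is v₁ = √(μ/r₁) = 4.05180 km/s.
Transfer-orbit speed at r₁ (v² = μ(2/r − 1/a)): v_p = √[μ(2/r₁ − 1/a_t)] = 5.14633 km/s.
First burn Δv₁ = |v_p − v₁| = 1.095 km/s.
At r₂, v₂ = √(μ/r₂) = 1.9839 km/s.
Transfer-orbit speed at r₂: v_a = √[μ(2/r₂ − 1/a_t)] = 1.2338 km/s.
Second burn Δv₂ = |v₂ − v_a| = 0.7501 km/s.
Δv = Δv₁ + Δv₂ = 1.095 + 0.7501 = 1.845 km/s.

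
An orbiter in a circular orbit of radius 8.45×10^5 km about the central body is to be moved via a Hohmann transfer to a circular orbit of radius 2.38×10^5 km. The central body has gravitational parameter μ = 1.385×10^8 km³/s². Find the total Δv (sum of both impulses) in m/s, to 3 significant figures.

Semi-major axis of the transfer orbit: a_t = (8.450×10^5 + 2.380×10^5)/2 = 5.415×10^5 km.
Circular speed at r₁: v₁ = √(μ/r₁) = √(1.385×10^8/8.450×10^5) = 12.803 km/s.
Transfer-orbit speed at r₁ (vis-viva equation): v_a = √[μ(2/r₁ − 1/a_t)] = 8.4876 km/s.
First burn Δv₁ = |v_a − v₁| = 4.315 km/s.
Circular speed at r₂: v₂ = √(μ/r₂) = 24.1233 km/s.
Transfer-orbit speed at r₂: v_p = √[μ(2/r₂ − 1/a_t)] = 30.1346 km/s.
Second burn Δv₂ = |v₂ − v_p| = 6.011 km/s.
Total Δv = Δv₁ + Δv₂ = 10.33 km/s.

Δv = 10300 m/s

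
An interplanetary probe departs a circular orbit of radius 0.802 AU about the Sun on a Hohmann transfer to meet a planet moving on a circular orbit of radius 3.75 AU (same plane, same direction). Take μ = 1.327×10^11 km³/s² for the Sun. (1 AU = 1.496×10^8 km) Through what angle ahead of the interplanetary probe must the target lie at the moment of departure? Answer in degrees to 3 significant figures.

φ = 94.9°

In km: r₁ = 0.802 × 1.496×10^8 = 1.199792×10^8 km; r₂ = 3.75 × 1.496×10^8 = 5.610×10^8 km.
Transfer-ellipse semi-major axis a_t = (r₁ + r₂)/2 = (1.199792×10^8 + 5.610×10^8)/2 = 3.404896×10^8 km.
The half-period of the transfer ellipse is t = π√(a_t³/μ) = 5.4184×10^7 s.
Target angular speed ω₂ = √(μ/r₂³) = 2.7415×10^-8 rad/s.
Angle swept by the target during transfer: ω₂·t = 1.4855 rad = 85.11°.
Arrival is 180° from departure on the ellipse, so φ = 180° − 85.11° = 94.9°.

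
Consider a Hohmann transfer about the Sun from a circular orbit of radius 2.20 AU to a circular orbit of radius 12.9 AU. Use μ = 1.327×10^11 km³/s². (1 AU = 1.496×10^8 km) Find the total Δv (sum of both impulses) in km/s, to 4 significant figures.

In km: r₁ = 2.20 × 1.496×10^8 = 3.2912×10^8 km; r₂ = 12.9 × 1.496×10^8 = 1.92984×10^9 km.
Transfer-ellipse semi-major axis a_t = (r₁ + r₂)/2 = (3.2912×10^8 + 1.92984×10^9)/2 = 1.12948×10^9 km.
Circular speed at r₁: v₁ = √(μ/r₁) = √(1.327×10^11/3.2912×10^8) = 20.080 km/s.
Transfer-orbit speed at r₁ (v² = μ(2/r − 1/a)): v_p = √[μ(2/r₁ − 1/a_t)] = 26.247 km/s.
First burn Δv₁ = |v_p − v₁| = 6.167 km/s.
At r₂, v₂ = √(μ/r₂) = 8.292 km/s.
Transfer-orbit speed at r₂: v_a = √[μ(2/r₂ − 1/a_t)] = 4.476 km/s.
Second burn Δv₂ = |v₂ − v_a| = 3.816 km/s.
Δv = Δv₁ + Δv₂ = 6.167 + 3.816 = 9.983 km/s.

Δv = 9.983 km/s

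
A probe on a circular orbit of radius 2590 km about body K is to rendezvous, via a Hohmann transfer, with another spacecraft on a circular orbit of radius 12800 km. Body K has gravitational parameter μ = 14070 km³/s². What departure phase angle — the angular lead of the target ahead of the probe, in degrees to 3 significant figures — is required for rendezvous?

Semi-major axis of the transfer orbit: a_t = (2590 + 12800)/2 = 7695 km.
The half-period of the transfer ellipse is t = π√(a_t³/μ) = 17878 s.
Target angular speed ω₂ = √(μ/r₂³) = 8.1909×10^-5 rad/s.
Angle swept by the target during transfer: ω₂·t = 1.4644 rad = 83.90°.
The probe traverses 180° on the transfer ellipse, so the target must lead by 180° − 83.90° = 96.1°.

φ = 96.1°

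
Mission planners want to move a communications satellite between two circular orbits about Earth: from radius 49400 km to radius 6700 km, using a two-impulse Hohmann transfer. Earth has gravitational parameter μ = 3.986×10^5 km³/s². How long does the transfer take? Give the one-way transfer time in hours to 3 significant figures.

The Hohmann ellipse has a_t = (r₁ + r₂)/2 = 28050 km.
Transfer time t = π√(a_t³/μ) = π√((28050)³ / 3.986×10^5) = 23380 s.
Converting: 23380 s ÷ 3600 s/hour = 6.49 hours.

t = 6.49 hours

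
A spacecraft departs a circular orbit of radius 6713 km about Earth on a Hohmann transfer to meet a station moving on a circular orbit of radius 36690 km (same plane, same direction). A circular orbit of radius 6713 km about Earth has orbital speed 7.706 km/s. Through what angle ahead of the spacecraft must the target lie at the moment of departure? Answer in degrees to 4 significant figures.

From the circular-orbit relation v² = μ/r at r = 6713 km: μ = v²r = (7.706)² × 6713 = 3.98634×10^5 km³/s².
The Hohmann ellipse has a_t = (r₁ + r₂)/2 = 21701.5 km.
Transfer time t = π√(a_t³/μ) = 15910 s.
Target angular speed ω₂ = √(μ/r₂³) = 8.984×10^-5 rad/s.
Angle swept by the target during transfer: ω₂·t = 1.429 rad = 81.88°.
Arrival is 180° from departure on the ellipse, so φ = 180° − 81.88° = 98.12°.

φ = 98.12°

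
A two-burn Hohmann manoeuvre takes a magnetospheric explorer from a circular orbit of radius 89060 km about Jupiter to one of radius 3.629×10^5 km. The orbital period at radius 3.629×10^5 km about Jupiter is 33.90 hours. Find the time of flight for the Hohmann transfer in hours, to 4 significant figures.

From Kepler's third law T² = 4π²r³/μ at r = 3.629×10^5 km, T = 33.90 hours = 33.90 × 3600 s = 1.2204×10^5 s: μ = 4π²r³/T² = 1.26682×10^8 km³/s².
Semi-major axis of the transfer orbit: a_t = (89060 + 3.629×10^5)/2 = 2.2598×10^5 km.
Transfer time t = π√(a_t³/μ) = π√((2.2598×10^5)³ / 1.26682×10^8) = 29984 s.
Converting: 29984 s ÷ 3600 s/hour = 8.329 hours.

t = 8.329 hours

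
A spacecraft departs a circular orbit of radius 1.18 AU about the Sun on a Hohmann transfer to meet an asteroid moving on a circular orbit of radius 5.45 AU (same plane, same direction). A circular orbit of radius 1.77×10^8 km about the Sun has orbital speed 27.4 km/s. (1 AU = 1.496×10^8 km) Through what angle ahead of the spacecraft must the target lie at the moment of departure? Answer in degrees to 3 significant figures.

From the circular-orbit relation v² = μ/r at r = 1.77×10^8 km: μ = v²r = (27.4)² × 1.77×10^8 = 1.32885×10^11 km³/s².
In km: r₁ = 1.18 × 1.496×10^8 = 1.76528×10^8 km; r₂ = 5.45 × 1.496×10^8 = 8.1532×10^8 km.
Transfer-ellipse semi-major axis a_t = (r₁ + r₂)/2 = (1.76528×10^8 + 8.1532×10^8)/2 = 4.95924×10^8 km.
The half-period of the transfer ellipse is t = π√(a_t³/μ) = 9.5178×10^7 s.
The target's mean motion on its circular orbit is ω₂ = √(μ/r₂³) = 1.5658×10^-8 rad/s.
Angle swept by the target during transfer: ω₂·t = 1.4903 rad = 85.39°.
The spacecraft traverses 180° on the transfer ellipse, so the target must lead by 180° − 85.39° = 94.6°.

φ = 94.6°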